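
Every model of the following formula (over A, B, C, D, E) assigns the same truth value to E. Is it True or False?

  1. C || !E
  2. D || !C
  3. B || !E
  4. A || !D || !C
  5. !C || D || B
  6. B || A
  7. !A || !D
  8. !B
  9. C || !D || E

False

Suppose E = true.
(C) alone gives C = true.
(D) alone gives D = true.
(B) alone gives B = true.
But (!B) is also a unit clause — contradiction.
So every satisfying assignment has E = False.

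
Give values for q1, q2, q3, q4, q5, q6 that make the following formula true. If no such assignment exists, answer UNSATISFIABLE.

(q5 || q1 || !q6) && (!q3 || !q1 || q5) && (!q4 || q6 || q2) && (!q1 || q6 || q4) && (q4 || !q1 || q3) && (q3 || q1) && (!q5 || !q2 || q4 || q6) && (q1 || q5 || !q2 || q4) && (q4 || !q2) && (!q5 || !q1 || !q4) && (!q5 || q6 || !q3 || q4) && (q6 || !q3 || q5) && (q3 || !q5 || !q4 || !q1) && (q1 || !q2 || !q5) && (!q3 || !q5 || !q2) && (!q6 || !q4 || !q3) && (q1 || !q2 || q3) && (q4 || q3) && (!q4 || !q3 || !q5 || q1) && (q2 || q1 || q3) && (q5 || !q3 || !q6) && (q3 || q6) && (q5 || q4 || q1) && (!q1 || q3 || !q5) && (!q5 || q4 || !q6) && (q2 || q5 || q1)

Case q3 = false:
(q1) alone gives q1 = true.
(q4) alone gives q4 = true.
(!q5) alone gives q5 = false.
(q6) alone gives q6 = true.
All clauses hold; q2 can take either value.

q1: true,  q2: true,  q3: false,  q4: true,  q5: false,  q6: true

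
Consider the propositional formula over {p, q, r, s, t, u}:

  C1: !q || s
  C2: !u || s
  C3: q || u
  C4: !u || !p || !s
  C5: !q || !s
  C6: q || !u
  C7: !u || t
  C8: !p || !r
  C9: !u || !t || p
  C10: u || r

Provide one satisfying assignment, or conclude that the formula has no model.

Branch on q: set q = false.
Unit clause (u) forces u = true.
Now (!u) is unsatisfied and unit — conflict.
So q must be the other value — set q = true.
Unit clause (s) forces s = true.
Now (!s) is unsatisfied and unit — conflict.
Either choice for q ends in contradiction.

UNSATISFIABLE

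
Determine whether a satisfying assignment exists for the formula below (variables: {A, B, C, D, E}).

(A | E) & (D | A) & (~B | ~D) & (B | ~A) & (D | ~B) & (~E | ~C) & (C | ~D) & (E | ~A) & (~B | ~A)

Unsatisfiable

Try A = 1.
(B) alone gives B = 1.
That conflicts with the unit clause (~B).
Undo A and try A = 0.
(E) alone gives E = 1.
(D) alone gives D = 1.
(~B) alone gives B = 0.
(~C) alone gives C = 0.
That conflicts with the unit clause (C).
Either choice for A ends in contradiction.
No assignment satisfies every clause.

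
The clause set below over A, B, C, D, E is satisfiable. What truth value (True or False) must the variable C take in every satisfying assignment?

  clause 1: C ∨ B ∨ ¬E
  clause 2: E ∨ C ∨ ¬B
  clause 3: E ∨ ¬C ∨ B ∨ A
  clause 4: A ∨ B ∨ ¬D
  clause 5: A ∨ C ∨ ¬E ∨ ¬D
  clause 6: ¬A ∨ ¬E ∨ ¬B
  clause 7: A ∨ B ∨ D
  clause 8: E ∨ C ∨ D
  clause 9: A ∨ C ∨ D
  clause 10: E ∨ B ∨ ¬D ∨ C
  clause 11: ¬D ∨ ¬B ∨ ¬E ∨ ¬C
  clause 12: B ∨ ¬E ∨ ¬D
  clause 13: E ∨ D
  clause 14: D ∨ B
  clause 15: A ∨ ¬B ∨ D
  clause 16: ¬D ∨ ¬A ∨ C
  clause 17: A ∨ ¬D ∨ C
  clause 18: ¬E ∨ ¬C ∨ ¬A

Suppose C = False.
Case B = True:
The clause (E) is unit, so E = True.
The clause (¬A) is unit, so A = False.
The clause (¬D) is unit, so D = False.
Now (D) is unsatisfied and unit — conflict.
Undo B and try B = False.
The clause (¬E) is unit, so E = False.
The clause (D) is unit, so D = True.
Now (¬D) is unsatisfied and unit — conflict.
Both values of B lead to a conflict.
So every satisfying assignment has C = True.

True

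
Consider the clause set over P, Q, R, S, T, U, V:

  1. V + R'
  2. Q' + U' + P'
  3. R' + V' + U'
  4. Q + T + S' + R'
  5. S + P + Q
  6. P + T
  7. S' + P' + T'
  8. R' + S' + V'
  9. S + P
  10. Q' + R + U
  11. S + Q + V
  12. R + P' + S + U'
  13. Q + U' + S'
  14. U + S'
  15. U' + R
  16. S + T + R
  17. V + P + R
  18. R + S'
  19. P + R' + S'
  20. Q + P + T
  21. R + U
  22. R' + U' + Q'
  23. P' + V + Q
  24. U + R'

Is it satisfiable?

Unsatisfiable

Case V = 1:
Case R = 0:
(U') alone gives U = 0.
That conflicts with the unit clause (U).
Backtrack on R: now try R = 1.
(U') alone gives U = 0.
That conflicts with the unit clause (U).
Either choice for R ends in contradiction.
Backtrack on V: now try V = 0.
(R') alone gives R = 0.
(U') alone gives U = 0.
That conflicts with the unit clause (U).
Either choice for V ends in contradiction.
No assignment satisfies every clause.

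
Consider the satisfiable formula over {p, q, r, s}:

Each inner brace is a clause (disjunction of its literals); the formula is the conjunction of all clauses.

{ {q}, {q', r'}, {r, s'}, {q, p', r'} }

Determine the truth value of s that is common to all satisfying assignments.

False

Suppose s = 1.
The clause (q) is unit, so q = 1.
The clause (r') is unit, so r = 0.
Now (r) is unsatisfied and unit — conflict.
So every satisfying assignment has s = False.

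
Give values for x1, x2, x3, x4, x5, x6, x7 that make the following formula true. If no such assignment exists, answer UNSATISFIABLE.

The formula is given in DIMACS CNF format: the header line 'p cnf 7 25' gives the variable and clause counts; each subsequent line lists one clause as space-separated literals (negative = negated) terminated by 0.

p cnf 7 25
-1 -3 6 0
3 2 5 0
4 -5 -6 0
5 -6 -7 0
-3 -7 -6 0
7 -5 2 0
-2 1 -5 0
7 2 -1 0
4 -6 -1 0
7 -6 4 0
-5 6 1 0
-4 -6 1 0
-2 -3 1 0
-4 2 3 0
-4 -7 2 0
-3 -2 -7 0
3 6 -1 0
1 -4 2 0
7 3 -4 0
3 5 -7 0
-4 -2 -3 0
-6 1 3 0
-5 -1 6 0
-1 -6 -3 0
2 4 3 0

Try x1 = True.
Try x3 = False.
The clause (x6) is unit, so x6 = True.
The clause (x4) is unit, so x4 = True.
The clause (x2) is unit, so x2 = True.
The clause (x7) is unit, so x7 = True.
The clause (x5) is unit, so x5 = True.
This assignment satisfies each clause.

x1 ↦ True; x2 ↦ True; x3 ↦ False; x4 ↦ True; x5 ↦ True; x6 ↦ True; x7 ↦ True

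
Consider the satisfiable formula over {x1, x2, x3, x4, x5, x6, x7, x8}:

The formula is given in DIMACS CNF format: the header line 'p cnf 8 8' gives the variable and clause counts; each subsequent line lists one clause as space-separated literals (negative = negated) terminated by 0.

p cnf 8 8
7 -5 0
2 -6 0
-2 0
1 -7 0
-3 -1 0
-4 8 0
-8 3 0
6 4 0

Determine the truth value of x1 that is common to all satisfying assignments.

Suppose x1 = True.
The clause (¬x2) is unit, so x2 = False.
The clause (¬x6) is unit, so x6 = False.
The clause (¬x3) is unit, so x3 = False.
The clause (¬x8) is unit, so x8 = False.
The clause (¬x4) is unit, so x4 = False.
But (x4) is also a unit clause — contradiction.
So every satisfying assignment has x1 = False.

False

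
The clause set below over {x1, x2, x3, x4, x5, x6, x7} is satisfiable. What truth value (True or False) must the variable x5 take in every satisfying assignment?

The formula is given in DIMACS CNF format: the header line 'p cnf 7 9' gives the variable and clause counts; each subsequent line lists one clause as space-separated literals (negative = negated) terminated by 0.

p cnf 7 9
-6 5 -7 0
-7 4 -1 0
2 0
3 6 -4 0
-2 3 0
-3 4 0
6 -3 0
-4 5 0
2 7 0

True

Suppose x5 = False.
From the singleton clause (x2), x2 = True.
From the singleton clause (x3), x3 = True.
From the singleton clause (x4), x4 = True.
Now (¬x4) is unsatisfied and unit — conflict.
So every satisfying assignment has x5 = True.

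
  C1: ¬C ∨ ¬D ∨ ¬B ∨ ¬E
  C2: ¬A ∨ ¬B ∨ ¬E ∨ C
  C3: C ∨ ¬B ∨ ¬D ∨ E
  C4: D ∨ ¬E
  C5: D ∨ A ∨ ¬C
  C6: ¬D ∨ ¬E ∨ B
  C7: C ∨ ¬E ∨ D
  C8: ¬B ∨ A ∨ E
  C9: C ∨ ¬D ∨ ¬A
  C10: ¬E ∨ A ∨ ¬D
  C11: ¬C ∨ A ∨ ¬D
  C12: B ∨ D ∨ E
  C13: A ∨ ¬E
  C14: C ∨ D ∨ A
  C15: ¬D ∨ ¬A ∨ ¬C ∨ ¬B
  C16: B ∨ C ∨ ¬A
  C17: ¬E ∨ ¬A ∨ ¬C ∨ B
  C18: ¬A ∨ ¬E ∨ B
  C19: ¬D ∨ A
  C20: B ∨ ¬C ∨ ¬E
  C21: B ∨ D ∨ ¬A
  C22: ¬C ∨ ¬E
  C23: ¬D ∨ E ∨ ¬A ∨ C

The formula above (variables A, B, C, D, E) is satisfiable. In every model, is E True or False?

False

Suppose E = True.
Unit clause (D) forces D = True.
Unit clause (B) forces B = True.
Unit clause (¬C) forces C = False.
Unit clause (¬A) forces A = False.
Now (A) is unsatisfied and unit — conflict.
So every satisfying assignment has E = False.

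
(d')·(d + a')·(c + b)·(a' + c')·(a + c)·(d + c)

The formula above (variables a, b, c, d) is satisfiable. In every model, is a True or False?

Suppose a = 1.
(d') alone gives d = 0.
That conflicts with the unit clause (d).
So every satisfying assignment has a = False.

False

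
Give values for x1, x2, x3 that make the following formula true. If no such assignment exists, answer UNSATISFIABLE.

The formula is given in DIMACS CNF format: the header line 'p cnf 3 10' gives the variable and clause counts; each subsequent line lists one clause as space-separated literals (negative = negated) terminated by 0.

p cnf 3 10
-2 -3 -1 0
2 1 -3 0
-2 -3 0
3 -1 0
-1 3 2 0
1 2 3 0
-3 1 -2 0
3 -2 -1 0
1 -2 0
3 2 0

x1 ↦ True, x2 ↦ False, x3 ↦ True

Branch on x2: set x2 = False.
From the singleton clause (x3), x3 = True.
From the singleton clause (x1), x1 = True.
All clauses are satisfied.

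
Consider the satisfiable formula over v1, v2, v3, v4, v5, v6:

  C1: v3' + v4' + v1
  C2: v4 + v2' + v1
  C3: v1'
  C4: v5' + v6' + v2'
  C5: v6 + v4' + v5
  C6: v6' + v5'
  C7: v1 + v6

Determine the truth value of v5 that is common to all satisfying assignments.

Suppose v5 = 1.
Unit clause (v1') forces v1 = 0.
Unit clause (v6') forces v6 = 0.
That conflicts with the unit clause (v6).
So every satisfying assignment has v5 = False.

False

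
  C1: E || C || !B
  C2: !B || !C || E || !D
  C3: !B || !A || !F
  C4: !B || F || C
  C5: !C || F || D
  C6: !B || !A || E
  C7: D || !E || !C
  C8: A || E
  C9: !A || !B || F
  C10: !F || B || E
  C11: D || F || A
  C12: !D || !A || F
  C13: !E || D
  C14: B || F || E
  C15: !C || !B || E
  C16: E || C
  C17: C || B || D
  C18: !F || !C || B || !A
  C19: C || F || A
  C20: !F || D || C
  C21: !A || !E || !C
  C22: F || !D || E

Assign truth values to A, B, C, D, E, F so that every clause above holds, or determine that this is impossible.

Suppose A = true.
Suppose B = false.
Suppose F = true.
From the singleton clause (E), E = true.
From the singleton clause (D), D = true.
From the singleton clause (!C), C = false.
All clauses are satisfied.

A=true,  B=false,  C=false,  D=true,  E=true,  F=true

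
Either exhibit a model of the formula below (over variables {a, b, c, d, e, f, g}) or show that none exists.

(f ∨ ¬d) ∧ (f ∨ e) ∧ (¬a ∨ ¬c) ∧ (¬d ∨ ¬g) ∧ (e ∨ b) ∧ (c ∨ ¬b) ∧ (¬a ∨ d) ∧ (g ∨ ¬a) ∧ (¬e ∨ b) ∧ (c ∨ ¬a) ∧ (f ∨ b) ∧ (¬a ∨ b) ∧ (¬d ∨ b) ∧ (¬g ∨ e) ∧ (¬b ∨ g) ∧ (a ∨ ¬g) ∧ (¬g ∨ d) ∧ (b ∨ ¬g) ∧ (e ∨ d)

UNSATISFIABLE

Suppose f = True.
Suppose a = False.
(¬g) alone gives g = False.
(¬b) alone gives b = False.
(e) alone gives e = True.
But (¬e) is also a unit clause — contradiction.
That branch fails; take a = True instead.
(¬c) alone gives c = False.
But (c) is also a unit clause — contradiction.
Neither a = True nor a = False works.
That branch fails; take f = False instead.
(¬d) alone gives d = False.
(e) alone gives e = True.
(¬a) alone gives a = False.
(b) alone gives b = True.
(c) alone gives c = True.
(g) alone gives g = True.
But (¬g) is also a unit clause — contradiction.
Neither f = True nor f = False works.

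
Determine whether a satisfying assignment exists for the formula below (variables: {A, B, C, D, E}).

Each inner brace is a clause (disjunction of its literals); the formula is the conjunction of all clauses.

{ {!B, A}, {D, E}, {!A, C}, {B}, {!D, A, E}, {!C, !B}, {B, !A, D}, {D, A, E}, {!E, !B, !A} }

No

From the singleton clause (B), B = true.
From the singleton clause (A), A = true.
From the singleton clause (C), C = true.
But (!C) is also a unit clause — contradiction.
No assignment satisfies every clause.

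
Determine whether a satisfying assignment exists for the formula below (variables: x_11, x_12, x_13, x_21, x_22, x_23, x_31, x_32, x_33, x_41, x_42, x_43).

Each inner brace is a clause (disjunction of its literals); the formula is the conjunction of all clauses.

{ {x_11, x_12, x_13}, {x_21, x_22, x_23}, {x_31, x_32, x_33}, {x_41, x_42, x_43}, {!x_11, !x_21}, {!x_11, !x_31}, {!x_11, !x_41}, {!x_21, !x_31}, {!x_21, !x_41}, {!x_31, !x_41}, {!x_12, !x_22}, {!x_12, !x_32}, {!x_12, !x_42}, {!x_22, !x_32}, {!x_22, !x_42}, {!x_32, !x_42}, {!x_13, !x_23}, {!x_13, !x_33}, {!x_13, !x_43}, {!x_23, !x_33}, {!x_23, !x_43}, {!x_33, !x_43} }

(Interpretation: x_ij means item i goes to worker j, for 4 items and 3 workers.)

Branch on x_11: set x_11 = false.
Branch on x_12: set x_12 = true.
Unit clause (!x_22) forces x_22 = false.
Unit clause (!x_32) forces x_32 = false.
Unit clause (!x_42) forces x_42 = false.
Branch on x_21: set x_21 = true.
Unit clause (!x_31) forces x_31 = false.
Unit clause (x_33) forces x_33 = true.
Unit clause (!x_41) forces x_41 = false.
Unit clause (x_43) forces x_43 = true.
Now (!x_43) is unsatisfied and unit — conflict.
So x_21 must be the other value — set x_21 = false.
Unit clause (x_23) forces x_23 = true.
Unit clause (!x_13) forces x_13 = false.
Unit clause (!x_33) forces x_33 = false.
Unit clause (x_31) forces x_31 = true.
Unit clause (!x_41) forces x_41 = false.
Unit clause (x_43) forces x_43 = true.
Now (!x_43) is unsatisfied and unit — conflict.
Both values of x_21 lead to a conflict.
So x_12 must be the other value — set x_12 = false.
Unit clause (x_13) forces x_13 = true.
Unit clause (!x_23) forces x_23 = false.
Unit clause (!x_33) forces x_33 = false.
Unit clause (!x_43) forces x_43 = false.
Branch on x_21: set x_21 = true.
Unit clause (!x_31) forces x_31 = false.
Unit clause (x_32) forces x_32 = true.
Unit clause (!x_41) forces x_41 = false.
Unit clause (x_42) forces x_42 = true.
Now (!x_42) is unsatisfied and unit — conflict.
So x_21 must be the other value — set x_21 = false.
Unit clause (x_22) forces x_22 = true.
Unit clause (!x_32) forces x_32 = false.
Unit clause (x_31) forces x_31 = true.
Unit clause (!x_41) forces x_41 = false.
Unit clause (x_42) forces x_42 = true.
Now (!x_42) is unsatisfied and unit — conflict.
Both values of x_21 lead to a conflict.
Both values of x_12 lead to a conflict.
So x_11 must be the other value — set x_11 = true.
Unit clause (!x_21) forces x_21 = false.
Unit clause (!x_31) forces x_31 = false.
Unit clause (!x_41) forces x_41 = false.
Branch on x_22: set x_22 = true.
Unit clause (!x_12) forces x_12 = false.
Unit clause (!x_32) forces x_32 = false.
Unit clause (x_33) forces x_33 = true.
Unit clause (!x_42) forces x_42 = false.
Unit clause (x_43) forces x_43 = true.
Now (!x_43) is unsatisfied and unit — conflict.
So x_22 must be the other value — set x_22 = false.
Unit clause (x_23) forces x_23 = true.
Unit clause (!x_13) forces x_13 = false.
Unit clause (!x_33) forces x_33 = false.
Unit clause (x_32) forces x_32 = true.
Unit clause (!x_12) forces x_12 = false.
Unit clause (!x_42) forces x_42 = false.
Unit clause (x_43) forces x_43 = true.
Now (!x_43) is unsatisfied and unit — conflict.
Both values of x_22 lead to a conflict.
Both values of x_11 lead to a conflict.
No assignment satisfies every clause.

Unsatisfiable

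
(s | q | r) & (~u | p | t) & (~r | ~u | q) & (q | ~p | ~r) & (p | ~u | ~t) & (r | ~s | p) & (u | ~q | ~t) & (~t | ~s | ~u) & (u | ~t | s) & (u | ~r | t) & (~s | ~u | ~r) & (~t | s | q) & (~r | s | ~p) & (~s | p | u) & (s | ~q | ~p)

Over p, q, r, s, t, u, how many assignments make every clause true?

There are 2^6 = 64 truth assignments over (p, q, r, s, t, u).
Split on s. With s = 1, the clauses containing s are satisfied and ~s drops from the rest; 5 of the 2^5 = 32 assignments to the other variables satisfy what remains.
With s = 0, by the same count on the reduced clause set, 1 assignment works.
(One model: p=F, q=T, r=F, s=F, t=F, u=F.)
Total: 5 + 1 = 6.

6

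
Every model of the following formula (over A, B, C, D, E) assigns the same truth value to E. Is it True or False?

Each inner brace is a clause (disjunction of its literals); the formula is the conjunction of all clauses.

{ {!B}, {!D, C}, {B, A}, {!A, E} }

True

Suppose E = false.
The clause (!B) is unit, so B = false.
The clause (A) is unit, so A = true.
Now (!A) is unsatisfied and unit — conflict.
So every satisfying assignment has E = True.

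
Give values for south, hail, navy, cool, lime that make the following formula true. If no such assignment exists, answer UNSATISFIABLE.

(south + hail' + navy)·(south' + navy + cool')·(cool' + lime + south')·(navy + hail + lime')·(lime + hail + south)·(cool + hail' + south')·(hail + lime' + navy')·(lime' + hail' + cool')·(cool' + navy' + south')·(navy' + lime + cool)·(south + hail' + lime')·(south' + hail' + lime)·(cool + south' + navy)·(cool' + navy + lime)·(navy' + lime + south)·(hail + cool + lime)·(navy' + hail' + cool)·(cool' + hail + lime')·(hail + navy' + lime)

UNSATISFIABLE

Case south = 1:
Case navy = 1:
The clause (cool') is unit, so cool = 0.
The clause (hail') is unit, so hail = 0.
The clause (lime') is unit, so lime = 0.
That conflicts with the unit clause (lime).
Undo navy and try navy = 0.
The clause (cool') is unit, so cool = 0.
That conflicts with the unit clause (cool).
Neither navy = 1 nor navy = 0 works.
Undo south and try south = 0.
Case hail = 0:
The clause (lime) is unit, so lime = 1.
The clause (navy) is unit, so navy = 1.
That conflicts with the unit clause (navy').
Undo hail and try hail = 1.
The clause (navy) is unit, so navy = 1.
The clause (lime') is unit, so lime = 0.
That conflicts with the unit clause (lime).
Neither hail = 1 nor hail = 0 works.
Neither south = 1 nor south = 0 works.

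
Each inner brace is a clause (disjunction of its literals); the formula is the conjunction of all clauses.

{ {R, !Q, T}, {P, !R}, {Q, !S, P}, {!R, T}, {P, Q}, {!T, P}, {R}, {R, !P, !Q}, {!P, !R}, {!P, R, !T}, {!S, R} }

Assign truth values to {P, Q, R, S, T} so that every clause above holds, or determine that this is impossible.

Unit clause (R) forces R = true.
Unit clause (P) forces P = true.
That conflicts with the unit clause (!P).

UNSATISFIABLE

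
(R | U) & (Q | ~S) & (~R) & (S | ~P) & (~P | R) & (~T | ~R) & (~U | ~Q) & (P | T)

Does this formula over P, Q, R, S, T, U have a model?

Yes

From the singleton clause (~R), R = 0.
From the singleton clause (U), U = 1.
From the singleton clause (~P), P = 0.
From the singleton clause (~Q), Q = 0.
From the singleton clause (~S), S = 0.
From the singleton clause (T), T = 1.
Every clause now holds.
A satisfying assignment: P ↦ 0,  Q ↦ 0,  R ↦ 0,  S ↦ 0,  T ↦ 1,  U ↦ 1.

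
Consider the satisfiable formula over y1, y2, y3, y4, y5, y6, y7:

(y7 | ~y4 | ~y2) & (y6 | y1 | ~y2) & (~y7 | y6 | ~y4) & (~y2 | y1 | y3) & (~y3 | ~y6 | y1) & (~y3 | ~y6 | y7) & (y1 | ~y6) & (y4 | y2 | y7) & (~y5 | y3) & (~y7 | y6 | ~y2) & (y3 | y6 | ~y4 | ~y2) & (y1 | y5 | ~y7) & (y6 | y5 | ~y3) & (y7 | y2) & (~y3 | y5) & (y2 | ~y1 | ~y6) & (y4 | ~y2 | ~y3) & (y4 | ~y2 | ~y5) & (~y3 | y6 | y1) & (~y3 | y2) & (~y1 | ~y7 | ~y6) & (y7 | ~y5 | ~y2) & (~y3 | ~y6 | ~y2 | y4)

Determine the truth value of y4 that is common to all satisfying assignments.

False

Suppose y4 = 1.
Case y7 = 1:
The clause (y6) is unit, so y6 = 1.
The clause (y1) is unit, so y1 = 1.
But (~y1) is also a unit clause — contradiction.
Undo y7 and try y7 = 0.
The clause (~y2) is unit, so y2 = 0.
But (y2) is also a unit clause — contradiction.
Neither y7 = 1 nor y7 = 0 works.
So every satisfying assignment has y4 = False.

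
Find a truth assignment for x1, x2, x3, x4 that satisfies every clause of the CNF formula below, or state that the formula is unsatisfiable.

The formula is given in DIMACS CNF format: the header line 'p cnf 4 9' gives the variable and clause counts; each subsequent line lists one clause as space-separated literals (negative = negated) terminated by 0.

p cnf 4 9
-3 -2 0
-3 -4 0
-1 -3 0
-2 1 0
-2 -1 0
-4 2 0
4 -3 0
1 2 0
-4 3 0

x1 ↦ True, x2 ↦ False, x3 ↦ False, x4 ↦ False

Case x3 = False:
The clause (¬x4) is unit, so x4 = False.
Case x2 = False:
The clause (x1) is unit, so x1 = True.
All clauses are satisfied.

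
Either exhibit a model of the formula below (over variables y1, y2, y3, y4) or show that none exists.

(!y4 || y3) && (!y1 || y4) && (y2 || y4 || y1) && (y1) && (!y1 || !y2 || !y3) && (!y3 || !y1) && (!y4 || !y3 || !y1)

(y1) alone gives y1 = true.
(y4) alone gives y4 = true.
(y3) alone gives y3 = true.
That conflicts with the unit clause (!y3).

UNSATISFIABLE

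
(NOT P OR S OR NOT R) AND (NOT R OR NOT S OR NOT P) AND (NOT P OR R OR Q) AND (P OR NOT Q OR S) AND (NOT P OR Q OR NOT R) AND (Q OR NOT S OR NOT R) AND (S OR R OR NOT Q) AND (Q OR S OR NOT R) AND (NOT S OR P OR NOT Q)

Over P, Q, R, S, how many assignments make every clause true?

There are 2^4 = 16 truth assignments over (P, Q, R, S).
Check each against the 9 clauses (columns in the order P, Q, R, S):
  F F F F  ✓ satisfies all
  F F F T  ✓ satisfies all
  F F T F  ✗ fails (Q OR S OR NOT R)
  F F T T  ✗ fails (Q OR NOT S OR NOT R)
  F T F F  ✗ fails (P OR NOT Q OR S)
  F T F T  ✗ fails (NOT S OR P OR NOT Q)
  F T T F  ✗ fails (P OR NOT Q OR S)
  F T T T  ✗ fails (NOT S OR P OR NOT Q)
  T F F F  ✗ fails (NOT P OR R OR Q)
  T F F T  ✗ fails (NOT P OR R OR Q)
  T F T F  ✗ fails (NOT P OR S OR NOT R)
  T F T T  ✗ fails (NOT R OR NOT S OR NOT P)
  T T F F  ✗ fails (S OR R OR NOT Q)
  T T F T  ✓ satisfies all
  T T T F  ✗ fails (NOT P OR S OR NOT R)
  T T T T  ✗ fails (NOT R OR NOT S OR NOT P)
3 of the 16 rows are models.

3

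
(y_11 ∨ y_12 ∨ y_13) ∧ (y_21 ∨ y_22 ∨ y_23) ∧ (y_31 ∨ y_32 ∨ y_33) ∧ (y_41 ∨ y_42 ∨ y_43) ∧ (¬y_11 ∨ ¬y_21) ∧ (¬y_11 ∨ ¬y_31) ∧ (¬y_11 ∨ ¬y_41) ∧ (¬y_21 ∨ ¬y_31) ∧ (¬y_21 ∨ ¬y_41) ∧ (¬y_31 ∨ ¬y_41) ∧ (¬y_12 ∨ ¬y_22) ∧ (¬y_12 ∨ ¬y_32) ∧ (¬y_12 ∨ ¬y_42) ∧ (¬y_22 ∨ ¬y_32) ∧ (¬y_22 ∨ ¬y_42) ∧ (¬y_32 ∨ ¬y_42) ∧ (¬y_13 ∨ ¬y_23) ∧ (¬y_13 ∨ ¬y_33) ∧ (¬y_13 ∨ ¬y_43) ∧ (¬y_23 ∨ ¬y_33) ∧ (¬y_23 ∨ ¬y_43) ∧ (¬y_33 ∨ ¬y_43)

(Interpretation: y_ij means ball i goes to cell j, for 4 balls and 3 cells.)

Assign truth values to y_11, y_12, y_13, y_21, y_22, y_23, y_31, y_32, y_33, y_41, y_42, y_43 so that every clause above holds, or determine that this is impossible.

UNSATISFIABLE

Suppose y_11 = False.
Suppose y_12 = True.
The clause (¬y_22) is unit, so y_22 = False.
The clause (¬y_32) is unit, so y_32 = False.
The clause (¬y_42) is unit, so y_42 = False.
Suppose y_21 = True.
The clause (¬y_31) is unit, so y_31 = False.
The clause (y_33) is unit, so y_33 = True.
The clause (¬y_41) is unit, so y_41 = False.
The clause (y_43) is unit, so y_43 = True.
That conflicts with the unit clause (¬y_43).
Backtrack on y_21: now try y_21 = False.
The clause (y_23) is unit, so y_23 = True.
The clause (¬y_13) is unit, so y_13 = False.
The clause (¬y_33) is unit, so y_33 = False.
The clause (y_31) is unit, so y_31 = True.
The clause (¬y_41) is unit, so y_41 = False.
The clause (y_43) is unit, so y_43 = True.
That conflicts with the unit clause (¬y_43).
Both values of y_21 lead to a conflict.
Backtrack on y_12: now try y_12 = False.
The clause (y_13) is unit, so y_13 = True.
The clause (¬y_23) is unit, so y_23 = False.
The clause (¬y_33) is unit, so y_33 = False.
The clause (¬y_43) is unit, so y_43 = False.
Suppose y_21 = True.
The clause (¬y_31) is unit, so y_31 = False.
The clause (y_32) is unit, so y_32 = True.
The clause (¬y_41) is unit, so y_41 = False.
The clause (y_42) is unit, so y_42 = True.
That conflicts with the unit clause (¬y_42).
Backtrack on y_21: now try y_21 = False.
The clause (y_22) is unit, so y_22 = True.
The clause (¬y_32) is unit, so y_32 = False.
The clause (y_31) is unit, so y_31 = True.
The clause (¬y_41) is unit, so y_41 = False.
The clause (y_42) is unit, so y_42 = True.
That conflicts with the unit clause (¬y_42).
Both values of y_21 lead to a conflict.
Both values of y_12 lead to a conflict.
Backtrack on y_11: now try y_11 = True.
The clause (¬y_21) is unit, so y_21 = False.
The clause (¬y_31) is unit, so y_31 = False.
The clause (¬y_41) is unit, so y_41 = False.
Suppose y_22 = True.
The clause (¬y_12) is unit, so y_12 = False.
The clause (¬y_32) is unit, so y_32 = False.
The clause (y_33) is unit, so y_33 = True.
The clause (¬y_42) is unit, so y_42 = False.
The clause (y_43) is unit, so y_43 = True.
That conflicts with the unit clause (¬y_43).
Backtrack on y_22: now try y_22 = False.
The clause (y_23) is unit, so y_23 = True.
The clause (¬y_13) is unit, so y_13 = False.
The clause (¬y_33) is unit, so y_33 = False.
The clause (y_32) is unit, so y_32 = True.
The clause (¬y_12) is unit, so y_12 = False.
The clause (¬y_42) is unit, so y_42 = False.
The clause (y_43) is unit, so y_43 = True.
That conflicts with the unit clause (¬y_43).
Both values of y_22 lead to a conflict.
Both values of y_11 lead to a conflict.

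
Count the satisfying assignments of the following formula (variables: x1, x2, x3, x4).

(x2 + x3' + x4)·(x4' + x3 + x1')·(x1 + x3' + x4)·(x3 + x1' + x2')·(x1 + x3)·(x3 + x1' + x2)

There are 2^4 = 16 truth assignments over (x1, x2, x3, x4).
Split on x1. With x1 = 1, the clauses containing x1 are satisfied and x1' drops from the rest; 3 of the 2^3 = 8 assignments to the other variables satisfy what remains.
With x1 = 0, by the same count on the reduced clause set, 2 assignments work.
(One model: x1=F, x2=F, x3=T, x4=T.)
Total: 3 + 2 = 5.

5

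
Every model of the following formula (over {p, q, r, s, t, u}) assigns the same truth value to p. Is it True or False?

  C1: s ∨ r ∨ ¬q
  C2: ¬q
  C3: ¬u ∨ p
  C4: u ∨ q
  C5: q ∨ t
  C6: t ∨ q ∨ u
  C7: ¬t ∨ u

Suppose p = False.
From the singleton clause (¬q), q = False.
From the singleton clause (¬u), u = False.
That conflicts with the unit clause (u).
So every satisfying assignment has p = True.

True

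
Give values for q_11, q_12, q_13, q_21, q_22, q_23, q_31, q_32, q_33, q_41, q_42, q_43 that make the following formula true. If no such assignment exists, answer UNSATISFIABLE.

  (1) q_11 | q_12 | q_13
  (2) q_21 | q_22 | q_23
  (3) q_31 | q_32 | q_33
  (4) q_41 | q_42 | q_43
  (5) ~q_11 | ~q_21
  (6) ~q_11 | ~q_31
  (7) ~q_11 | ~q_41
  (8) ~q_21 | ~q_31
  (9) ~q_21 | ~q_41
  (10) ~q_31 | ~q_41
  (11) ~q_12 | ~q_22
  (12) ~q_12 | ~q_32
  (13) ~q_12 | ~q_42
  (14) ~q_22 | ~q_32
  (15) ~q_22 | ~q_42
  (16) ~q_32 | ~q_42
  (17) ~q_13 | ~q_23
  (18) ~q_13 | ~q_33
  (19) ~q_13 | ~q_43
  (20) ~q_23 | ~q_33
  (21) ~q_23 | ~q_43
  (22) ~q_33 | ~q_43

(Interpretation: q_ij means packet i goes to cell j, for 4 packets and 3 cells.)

UNSATISFIABLE

Case q_11 = 0:
Case q_12 = 1:
(~q_22) alone gives q_22 = 0.
(~q_32) alone gives q_32 = 0.
(~q_42) alone gives q_42 = 0.
Case q_21 = 1:
(~q_31) alone gives q_31 = 0.
(q_33) alone gives q_33 = 1.
(~q_41) alone gives q_41 = 0.
(q_43) alone gives q_43 = 1.
But (~q_43) is also a unit clause — contradiction.
Backtrack on q_21: now try q_21 = 0.
(q_23) alone gives q_23 = 1.
(~q_13) alone gives q_13 = 0.
(~q_33) alone gives q_33 = 0.
(q_31) alone gives q_31 = 1.
(~q_41) alone gives q_41 = 0.
(q_43) alone gives q_43 = 1.
But (~q_43) is also a unit clause — contradiction.
Both values of q_21 lead to a conflict.
Backtrack on q_12: now try q_12 = 0.
(q_13) alone gives q_13 = 1.
(~q_23) alone gives q_23 = 0.
(~q_33) alone gives q_33 = 0.
(~q_43) alone gives q_43 = 0.
Case q_21 = 1:
(~q_31) alone gives q_31 = 0.
(q_32) alone gives q_32 = 1.
(~q_41) alone gives q_41 = 0.
(q_42) alone gives q_42 = 1.
But (~q_42) is also a unit clause — contradiction.
Backtrack on q_21: now try q_21 = 0.
(q_22) alone gives q_22 = 1.
(~q_32) alone gives q_32 = 0.
(q_31) alone gives q_31 = 1.
(~q_41) alone gives q_41 = 0.
(q_42) alone gives q_42 = 1.
But (~q_42) is also a unit clause — contradiction.
Both values of q_21 lead to a conflict.
Both values of q_12 lead to a conflict.
Backtrack on q_11: now try q_11 = 1.
(~q_21) alone gives q_21 = 0.
(~q_31) alone gives q_31 = 0.
(~q_41) alone gives q_41 = 0.
Case q_22 = 1:
(~q_12) alone gives q_12 = 0.
(~q_32) alone gives q_32 = 0.
(q_33) alone gives q_33 = 1.
(~q_42) alone gives q_42 = 0.
(q_43) alone gives q_43 = 1.
But (~q_43) is also a unit clause — contradiction.
Backtrack on q_22: now try q_22 = 0.
(q_23) alone gives q_23 = 1.
(~q_13) alone gives q_13 = 0.
(~q_33) alone gives q_33 = 0.
(q_32) alone gives q_32 = 1.
(~q_12) alone gives q_12 = 0.
(~q_42) alone gives q_42 = 0.
(q_43) alone gives q_43 = 1.
But (~q_43) is also a unit clause — contradiction.
Both values of q_22 lead to a conflict.
Both values of q_11 lead to a conflict.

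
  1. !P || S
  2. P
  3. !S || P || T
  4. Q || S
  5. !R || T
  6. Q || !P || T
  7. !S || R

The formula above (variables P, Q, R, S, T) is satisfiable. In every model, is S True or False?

True

Suppose S = false.
Unit clause (!P) forces P = false.
But (P) is also a unit clause — contradiction.
So every satisfying assignment has S = True.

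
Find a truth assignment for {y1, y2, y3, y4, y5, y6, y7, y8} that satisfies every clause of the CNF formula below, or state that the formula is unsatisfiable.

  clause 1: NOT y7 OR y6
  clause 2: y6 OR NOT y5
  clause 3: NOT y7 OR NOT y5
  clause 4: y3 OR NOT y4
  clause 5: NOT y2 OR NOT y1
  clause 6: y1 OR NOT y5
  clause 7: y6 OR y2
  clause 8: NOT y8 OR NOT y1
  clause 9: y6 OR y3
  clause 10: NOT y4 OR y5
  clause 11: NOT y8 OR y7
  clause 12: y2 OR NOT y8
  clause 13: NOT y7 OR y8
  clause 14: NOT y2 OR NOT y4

Try y7 = false.
The clause (NOT y8) is unit, so y8 = false.
Try y6 = true.
Try y3 = true.
Try y2 = false.
Try y1 = false.
The clause (NOT y5) is unit, so y5 = false.
The clause (NOT y4) is unit, so y4 = false.
Every clause now holds.

y1: false; y2: false; y3: true; y4: false; y5: false; y6: true; y7: false; y8: false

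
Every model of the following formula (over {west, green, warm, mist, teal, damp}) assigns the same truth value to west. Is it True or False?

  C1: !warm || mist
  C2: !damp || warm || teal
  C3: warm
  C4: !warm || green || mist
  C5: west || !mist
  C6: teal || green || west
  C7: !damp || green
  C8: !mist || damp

Suppose west = false.
(warm) alone gives warm = true.
(mist) alone gives mist = true.
That conflicts with the unit clause (!mist).
So every satisfying assignment has west = True.

True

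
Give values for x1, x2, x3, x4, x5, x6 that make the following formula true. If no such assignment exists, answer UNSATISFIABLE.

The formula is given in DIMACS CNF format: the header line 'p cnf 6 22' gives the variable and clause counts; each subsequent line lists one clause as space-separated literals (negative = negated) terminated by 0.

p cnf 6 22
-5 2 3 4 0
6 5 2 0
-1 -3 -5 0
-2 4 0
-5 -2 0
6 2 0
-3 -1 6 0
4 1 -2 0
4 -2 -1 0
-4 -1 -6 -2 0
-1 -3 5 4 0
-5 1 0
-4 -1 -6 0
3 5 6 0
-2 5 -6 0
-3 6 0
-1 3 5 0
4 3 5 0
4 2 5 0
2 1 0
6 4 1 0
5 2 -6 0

UNSATISFIABLE

Branch on x2: set x2 = False.
(x6) alone gives x6 = True.
(x1) alone gives x1 = True.
(¬x4) alone gives x4 = False.
(x5) alone gives x5 = True.
(x3) alone gives x3 = True.
But (¬x3) is also a unit clause — contradiction.
That branch fails; take x2 = True instead.
(x4) alone gives x4 = True.
(¬x5) alone gives x5 = False.
(¬x6) alone gives x6 = False.
(x3) alone gives x3 = True.
But (¬x3) is also a unit clause — contradiction.
Either choice for x2 ends in contradiction.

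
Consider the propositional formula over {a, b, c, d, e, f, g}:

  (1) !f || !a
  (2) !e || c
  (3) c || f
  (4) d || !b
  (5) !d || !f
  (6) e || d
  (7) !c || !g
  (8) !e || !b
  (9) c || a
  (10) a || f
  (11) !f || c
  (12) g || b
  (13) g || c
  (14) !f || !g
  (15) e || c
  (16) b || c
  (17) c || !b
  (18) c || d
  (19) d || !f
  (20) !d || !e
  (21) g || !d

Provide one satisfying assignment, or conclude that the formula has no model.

Case f = false:
The clause (c) is unit, so c = true.
The clause (!g) is unit, so g = false.
The clause (a) is unit, so a = true.
The clause (b) is unit, so b = true.
The clause (d) is unit, so d = true.
That conflicts with the unit clause (!d).
So f must be the other value — set f = true.
The clause (!a) is unit, so a = false.
The clause (!d) is unit, so d = false.
That conflicts with the unit clause (d).
Either choice for f ends in contradiction.

UNSATISFIABLE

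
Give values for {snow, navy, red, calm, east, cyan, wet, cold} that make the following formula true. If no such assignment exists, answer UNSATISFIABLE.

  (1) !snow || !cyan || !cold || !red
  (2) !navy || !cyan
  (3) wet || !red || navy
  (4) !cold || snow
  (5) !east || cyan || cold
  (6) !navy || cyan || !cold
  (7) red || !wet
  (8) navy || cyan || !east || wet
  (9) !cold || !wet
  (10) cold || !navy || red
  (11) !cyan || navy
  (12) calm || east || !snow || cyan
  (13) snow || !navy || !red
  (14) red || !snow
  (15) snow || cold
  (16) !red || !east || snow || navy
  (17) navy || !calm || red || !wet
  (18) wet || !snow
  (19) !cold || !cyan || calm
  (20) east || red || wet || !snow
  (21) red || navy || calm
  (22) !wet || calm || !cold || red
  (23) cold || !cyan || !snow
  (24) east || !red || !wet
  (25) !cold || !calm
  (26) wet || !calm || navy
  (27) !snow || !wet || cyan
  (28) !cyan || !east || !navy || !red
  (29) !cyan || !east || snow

Case navy = false:
(!cyan) alone gives cyan = false.
Case wet = true:
(red) alone gives red = true.
(!cold) alone gives cold = false.
(!east) alone gives east = false.
That conflicts with the unit clause (east).
That branch fails; take wet = false instead.
(!red) alone gives red = false.
(!east) alone gives east = false.
(!snow) alone gives snow = false.
(!cold) alone gives cold = false.
That conflicts with the unit clause (cold).
Either choice for wet ends in contradiction.
That branch fails; take navy = true instead.
(!cyan) alone gives cyan = false.
(!cold) alone gives cold = false.
(!east) alone gives east = false.
(red) alone gives red = true.
(snow) alone gives snow = true.
(calm) alone gives calm = true.
(wet) alone gives wet = true.
That conflicts with the unit clause (!wet).
Either choice for navy ends in contradiction.

UNSATISFIABLE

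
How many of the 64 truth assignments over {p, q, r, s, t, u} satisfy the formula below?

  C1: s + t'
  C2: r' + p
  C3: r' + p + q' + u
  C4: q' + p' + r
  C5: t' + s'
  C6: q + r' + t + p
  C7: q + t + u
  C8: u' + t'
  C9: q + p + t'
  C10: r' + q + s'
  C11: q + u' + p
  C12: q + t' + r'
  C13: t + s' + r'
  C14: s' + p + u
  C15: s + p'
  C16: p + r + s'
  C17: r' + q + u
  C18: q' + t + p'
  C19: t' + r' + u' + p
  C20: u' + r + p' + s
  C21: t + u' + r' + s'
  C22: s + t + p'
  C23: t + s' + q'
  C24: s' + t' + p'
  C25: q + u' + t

There are 2^6 = 64 truth assignments over (p, q, r, s, t, u).
Split on q. With q = 1, the clauses containing q are satisfied and q' drops from the rest; 2 of the 2^5 = 32 assignments to the other variables satisfy what remains.
With q = 0, by the same count on the reduced clause set, 0 assignments work.
Total: 2 + 0 = 2.

2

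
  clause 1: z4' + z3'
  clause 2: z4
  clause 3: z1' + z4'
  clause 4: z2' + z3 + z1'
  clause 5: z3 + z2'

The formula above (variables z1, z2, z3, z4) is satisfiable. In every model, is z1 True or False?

False

Suppose z1 = 1.
From the singleton clause (z4), z4 = 1.
That conflicts with the unit clause (z4').
So every satisfying assignment has z1 = False.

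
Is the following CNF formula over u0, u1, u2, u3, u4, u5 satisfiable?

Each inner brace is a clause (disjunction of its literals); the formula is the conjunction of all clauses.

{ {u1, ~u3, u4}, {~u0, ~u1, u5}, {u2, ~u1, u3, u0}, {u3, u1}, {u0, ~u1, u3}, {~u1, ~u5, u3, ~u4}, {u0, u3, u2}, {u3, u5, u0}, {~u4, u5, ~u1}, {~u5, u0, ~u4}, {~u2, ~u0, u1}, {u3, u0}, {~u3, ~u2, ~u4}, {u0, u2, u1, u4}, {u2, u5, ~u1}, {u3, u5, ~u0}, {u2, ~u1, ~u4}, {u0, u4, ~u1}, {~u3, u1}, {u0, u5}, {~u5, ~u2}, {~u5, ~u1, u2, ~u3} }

Yes

Try u3 = 0.
The clause (u1) is unit, so u1 = 1.
The clause (u0) is unit, so u0 = 1.
The clause (u5) is unit, so u5 = 1.
The clause (~u4) is unit, so u4 = 0.
The clause (~u2) is unit, so u2 = 0.
Every clause now holds.
A satisfying assignment: u0 ↦ 1,  u1 ↦ 1,  u2 ↦ 0,  u3 ↦ 0,  u4 ↦ 0,  u5 ↦ 1.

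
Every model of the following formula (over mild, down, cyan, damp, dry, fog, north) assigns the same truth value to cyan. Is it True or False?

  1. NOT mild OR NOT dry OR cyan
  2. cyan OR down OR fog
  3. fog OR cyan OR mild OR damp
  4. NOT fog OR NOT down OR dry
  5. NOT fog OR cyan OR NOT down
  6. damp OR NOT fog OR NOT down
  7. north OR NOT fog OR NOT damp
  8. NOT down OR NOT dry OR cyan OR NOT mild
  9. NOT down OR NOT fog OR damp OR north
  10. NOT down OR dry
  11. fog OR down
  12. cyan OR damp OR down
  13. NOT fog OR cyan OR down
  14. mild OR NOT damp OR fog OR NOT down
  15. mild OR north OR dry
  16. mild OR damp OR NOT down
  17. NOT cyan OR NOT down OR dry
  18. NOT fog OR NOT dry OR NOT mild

Suppose cyan = false.
Suppose mild = false.
Suppose down = true.
Unit clause (NOT fog) forces fog = false.
Unit clause (damp) forces damp = true.
That conflicts with the unit clause (NOT damp).
Undo down and try down = false.
Unit clause (fog) forces fog = true.
That conflicts with the unit clause (NOT fog).
Neither down = true nor down = false works.
Undo mild and try mild = true.
Unit clause (NOT dry) forces dry = false.
Unit clause (NOT down) forces down = false.
Unit clause (fog) forces fog = true.
That conflicts with the unit clause (NOT fog).
Neither mild = true nor mild = false works.
So every satisfying assignment has cyan = True.

True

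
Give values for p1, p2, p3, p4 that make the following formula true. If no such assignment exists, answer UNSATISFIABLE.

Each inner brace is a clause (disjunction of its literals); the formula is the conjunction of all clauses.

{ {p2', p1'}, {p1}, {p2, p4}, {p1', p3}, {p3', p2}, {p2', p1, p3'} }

The clause (p1) is unit, so p1 = 1.
The clause (p2') is unit, so p2 = 0.
The clause (p4) is unit, so p4 = 1.
The clause (p3) is unit, so p3 = 1.
That conflicts with the unit clause (p3').

UNSATISFIABLE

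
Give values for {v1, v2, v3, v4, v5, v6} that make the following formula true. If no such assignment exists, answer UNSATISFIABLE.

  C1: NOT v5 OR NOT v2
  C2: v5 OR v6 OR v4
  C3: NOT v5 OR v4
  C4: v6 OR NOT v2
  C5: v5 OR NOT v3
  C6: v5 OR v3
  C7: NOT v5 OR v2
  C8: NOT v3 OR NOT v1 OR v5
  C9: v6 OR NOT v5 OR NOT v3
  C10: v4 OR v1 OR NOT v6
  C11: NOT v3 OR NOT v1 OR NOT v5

UNSATISFIABLE

Try v5 = false.
The clause (NOT v3) is unit, so v3 = false.
Now (v3) is unsatisfied and unit — conflict.
That branch fails; take v5 = true instead.
The clause (NOT v2) is unit, so v2 = false.
Now (v2) is unsatisfied and unit — conflict.
Both values of v5 lead to a conflict.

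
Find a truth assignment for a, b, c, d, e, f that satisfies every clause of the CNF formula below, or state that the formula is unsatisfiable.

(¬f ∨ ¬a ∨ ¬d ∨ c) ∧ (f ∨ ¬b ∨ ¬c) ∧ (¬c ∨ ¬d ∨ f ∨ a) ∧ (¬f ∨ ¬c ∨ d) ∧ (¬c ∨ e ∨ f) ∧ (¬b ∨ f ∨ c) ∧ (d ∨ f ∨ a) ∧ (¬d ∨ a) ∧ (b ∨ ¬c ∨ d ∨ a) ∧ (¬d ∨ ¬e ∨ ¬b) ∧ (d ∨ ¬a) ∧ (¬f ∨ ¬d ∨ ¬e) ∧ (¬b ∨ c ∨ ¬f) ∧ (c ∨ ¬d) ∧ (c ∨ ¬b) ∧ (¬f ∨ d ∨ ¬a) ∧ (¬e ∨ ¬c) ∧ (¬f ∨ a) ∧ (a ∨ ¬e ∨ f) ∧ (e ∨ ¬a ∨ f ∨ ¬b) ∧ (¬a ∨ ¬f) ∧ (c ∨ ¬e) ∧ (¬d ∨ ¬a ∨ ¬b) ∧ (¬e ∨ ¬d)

Branch on d: set d = False.
From the singleton clause (¬a), a = False.
From the singleton clause (f), f = True.
That conflicts with the unit clause (¬f).
That branch fails; take d = True instead.
From the singleton clause (a), a = True.
From the singleton clause (c), c = True.
From the singleton clause (¬e), e = False.
From the singleton clause (f), f = True.
That conflicts with the unit clause (¬f).
Either choice for d ends in contradiction.

UNSATISFIABLE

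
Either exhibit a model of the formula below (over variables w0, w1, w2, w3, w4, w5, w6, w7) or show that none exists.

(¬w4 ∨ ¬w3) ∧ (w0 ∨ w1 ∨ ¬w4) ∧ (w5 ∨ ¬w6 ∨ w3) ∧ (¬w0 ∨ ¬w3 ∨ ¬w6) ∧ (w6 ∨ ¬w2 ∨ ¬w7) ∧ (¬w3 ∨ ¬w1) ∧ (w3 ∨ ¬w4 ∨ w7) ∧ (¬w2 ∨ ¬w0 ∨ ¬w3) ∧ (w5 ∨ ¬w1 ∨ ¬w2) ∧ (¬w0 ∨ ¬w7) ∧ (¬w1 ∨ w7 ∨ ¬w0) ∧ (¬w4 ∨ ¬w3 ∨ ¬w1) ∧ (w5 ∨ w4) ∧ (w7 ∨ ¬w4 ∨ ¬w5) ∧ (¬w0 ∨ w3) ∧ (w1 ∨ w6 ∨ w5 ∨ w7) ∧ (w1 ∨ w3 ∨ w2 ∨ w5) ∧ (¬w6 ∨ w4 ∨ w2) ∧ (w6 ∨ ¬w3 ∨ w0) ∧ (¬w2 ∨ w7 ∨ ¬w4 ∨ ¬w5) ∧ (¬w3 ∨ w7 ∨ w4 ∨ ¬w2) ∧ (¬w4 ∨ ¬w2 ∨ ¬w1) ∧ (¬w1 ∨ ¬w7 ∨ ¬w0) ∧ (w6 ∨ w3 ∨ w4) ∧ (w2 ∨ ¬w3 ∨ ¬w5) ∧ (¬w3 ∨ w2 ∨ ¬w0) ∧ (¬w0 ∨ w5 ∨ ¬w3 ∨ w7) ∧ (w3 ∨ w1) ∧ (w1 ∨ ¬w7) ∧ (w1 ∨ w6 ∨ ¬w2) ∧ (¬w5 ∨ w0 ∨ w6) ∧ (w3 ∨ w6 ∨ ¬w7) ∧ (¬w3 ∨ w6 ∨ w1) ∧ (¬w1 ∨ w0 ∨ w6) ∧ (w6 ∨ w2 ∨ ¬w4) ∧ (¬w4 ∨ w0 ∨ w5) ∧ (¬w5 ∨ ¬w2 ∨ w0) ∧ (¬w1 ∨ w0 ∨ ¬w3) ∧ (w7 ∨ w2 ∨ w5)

w0=False,  w1=True,  w2=False,  w3=False,  w4=True,  w5=True,  w6=True,  w7=True

Try w4 = True.
Unit clause (¬w3) forces w3 = False.
Unit clause (w7) forces w7 = True.
Unit clause (¬w0) forces w0 = False.
Unit clause (w1) forces w1 = True.
Unit clause (¬w2) forces w2 = False.
Unit clause (w6) forces w6 = True.
Unit clause (w5) forces w5 = True.
Every clause now holds.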